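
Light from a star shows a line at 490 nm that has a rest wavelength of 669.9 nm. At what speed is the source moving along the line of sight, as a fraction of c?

λ'/λ₀ = 0.7315 < 1 (blueshift), so the source is approaching.
λ'/λ₀ = √((1 − β)/(1 + β)) for an approaching source ⇒ β = (1 − r²)/(1 + r²) with r = λ'/λ₀.
β = (1 − 0.5350)/(1 + 0.5350) ≈ 0.303.

0.303c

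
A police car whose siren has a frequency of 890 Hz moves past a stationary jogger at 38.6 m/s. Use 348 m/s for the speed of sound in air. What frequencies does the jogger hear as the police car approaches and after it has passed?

1001 Hz approaching; 801 Hz receding

Approaching: f₁ = f · v/(v − v_s) = 890 × 348/309.4 ≈ 1001 Hz.
Receding: f₂ = f · v/(v + v_s) = 890 × 348/386.6 ≈ 801 Hz.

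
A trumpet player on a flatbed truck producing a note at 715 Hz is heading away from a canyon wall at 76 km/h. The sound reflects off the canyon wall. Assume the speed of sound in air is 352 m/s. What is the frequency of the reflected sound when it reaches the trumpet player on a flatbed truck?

634 Hz

76 km/h = 21.11 m/s.
The canyon wall receives the sound from a moving source: f₁ = f₀ · v/(v + v_e) = 715 × 352/373.11 ≈ 675 Hz.
On the return leg the trumpet player on a flatbed truck is a moving observer: f₂ = f₁ · (v − v_e)/v = 675 × 330.89/352 ≈ 634 Hz.
Equivalently f₂ = f₀ · (v − v_e)/(v + v_e).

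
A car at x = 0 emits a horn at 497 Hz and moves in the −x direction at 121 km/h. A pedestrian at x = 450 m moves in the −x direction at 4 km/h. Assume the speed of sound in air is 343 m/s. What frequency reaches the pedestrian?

454 Hz

121 km/h = 33.61 m/s; 4 km/h = 1.111 m/s.
The observer lies on the +x side, so the source is heading away from the observer and the observer is heading toward the source.
With source receding and observer approaching, f' = f · (v + v_o)/(v + v_s).
f' = 497 × (343 + 1.111)/(343 + 33.61) = 497 × 344.11/376.61 ≈ 454 Hz.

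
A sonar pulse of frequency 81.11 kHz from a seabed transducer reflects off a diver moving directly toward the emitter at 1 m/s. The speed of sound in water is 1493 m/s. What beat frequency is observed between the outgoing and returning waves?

At the diver (a moving observer), f₁ = f₀ · (v + u)/v = 81.11 × 1494/1493 ≈ 81.1643 kHz.
The reflection then acts as a moving source: f₂ = f₁ · v/(v − u) ≈ 81.2187 kHz.
Beat frequency (with f₀ = 81110 Hz): |f₂ − f₀| = 2u·f₀/(v − u) = 2 × 1 × 81110/1492 ≈ 109 Hz.

109 Hz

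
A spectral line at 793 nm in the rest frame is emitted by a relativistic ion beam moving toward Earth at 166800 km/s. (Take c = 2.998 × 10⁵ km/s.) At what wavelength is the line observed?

β = v/c = 166800/299800 = 0.5564.
Relativistic Doppler for wavelength: λ' = λ₀ · √((1 − β)/(1 + β)).
λ' = 793 × √(0.4436/1.5564) = 793 × 0.53389 ≈ 423.4 nm.

423.4 nm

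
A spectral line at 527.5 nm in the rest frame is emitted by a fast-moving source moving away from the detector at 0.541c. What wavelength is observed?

966.5 nm

Relativistic Doppler for wavelength: λ' = λ₀ · √((1 + β)/(1 − β)).
λ' = 527.5 × √(1.5410/0.4590) = 527.5 × 1.83229 ≈ 966.5 nm.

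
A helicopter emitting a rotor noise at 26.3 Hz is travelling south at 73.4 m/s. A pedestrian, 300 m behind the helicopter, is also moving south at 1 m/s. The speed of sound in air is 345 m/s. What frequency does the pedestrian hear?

The pedestrian is behind, so the helicopter is moving away from it while the pedestrian is moving toward the helicopter.
Both move, so f' = f · (v + v_o)/(v + v_s).
f' = 26.3 × (345 + 1)/(345 + 73.4) = 26.3 × 346/418.4 ≈ 21.7 Hz.

21.7 Hz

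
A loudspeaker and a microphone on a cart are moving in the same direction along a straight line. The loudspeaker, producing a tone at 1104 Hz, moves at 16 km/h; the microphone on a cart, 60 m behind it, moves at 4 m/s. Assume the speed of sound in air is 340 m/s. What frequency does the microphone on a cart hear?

1103 Hz

16 km/h = 4.444 m/s.
The microphone on a cart is behind, so the loudspeaker is moving away from it while the microphone on a cart is moving toward the loudspeaker.
With source receding and observer approaching, f' = f · (v + v_o)/(v + v_s).
f' = 1104 × (340 + 4)/(340 + 4.444) = 1104 × 344/344.44 ≈ 1103 Hz.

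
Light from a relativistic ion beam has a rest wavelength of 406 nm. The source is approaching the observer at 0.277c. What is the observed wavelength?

305.5 nm

Relativistic Doppler for wavelength: λ' = λ₀ · √((1 − β)/(1 + β)).
λ' = 406 × √(0.7230/1.2770) = 406 × 0.75244 ≈ 305.5 nm.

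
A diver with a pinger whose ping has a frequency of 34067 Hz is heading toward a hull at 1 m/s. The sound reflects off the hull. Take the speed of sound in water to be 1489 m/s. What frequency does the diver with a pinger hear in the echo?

34113 Hz

The hull receives the sound from a moving source: f₁ = f₀ · v/(v − v_e) = 34067 × 1489/1488 ≈ 34090 Hz.
On the return leg the diver with a pinger is a moving observer: f₂ = f₁ · (v + v_e)/v = 34090 × 1490/1489 ≈ 34113 Hz.
Equivalently f₂ = f₀ · (v + v_e)/(v − v_e).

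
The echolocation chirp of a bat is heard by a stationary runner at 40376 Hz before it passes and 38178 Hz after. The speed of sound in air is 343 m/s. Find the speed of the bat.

9.6 m/s

f₁/f₂ = (v + v_s)/(v − v_s), so v_s = v · (f₁ − f₂)/(f₁ + f₂).
v_s = 343 × (40376 − 38178)/(40376 + 38178) = 343 × 2198/78554 ≈ 9.6 m/s.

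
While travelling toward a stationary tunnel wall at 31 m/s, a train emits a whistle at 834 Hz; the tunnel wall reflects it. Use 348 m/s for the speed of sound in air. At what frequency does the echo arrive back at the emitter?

997 Hz

The tunnel wall receives the sound from a moving source: f₁ = f₀ · v/(v − v_e) = 834 × 348/317 ≈ 916 Hz.
On the return leg the train is a moving observer: f₂ = f₁ · (v + v_e)/v = 916 × 379/348 ≈ 997 Hz.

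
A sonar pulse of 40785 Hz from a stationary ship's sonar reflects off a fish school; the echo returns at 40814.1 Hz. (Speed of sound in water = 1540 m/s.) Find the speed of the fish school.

0.55 m/s

Double Doppler shift off a moving reflector: f₂ = f₀ · (v + u)/(v − u) (u > 0 toward emitter).
Rearranging, u = v · (f₂ − f₀)/(f₂ + f₀) = 1540 × 29.1/81599.1 ≈ 0.55 m/s.
So the fish school is moving at 0.55 m/s toward the emitter.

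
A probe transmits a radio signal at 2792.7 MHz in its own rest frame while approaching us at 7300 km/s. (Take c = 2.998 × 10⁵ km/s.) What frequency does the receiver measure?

β = v/c = 7300/299800 = 0.0243.
Relativistic Doppler for frequency: f' = f₀ · √((1 + β)/(1 − β)).
f' = 2792.7 × √(1.0243/0.9757) = 2792.7 × 1.02465 ≈ 2861.5 MHz.

2861.5 MHz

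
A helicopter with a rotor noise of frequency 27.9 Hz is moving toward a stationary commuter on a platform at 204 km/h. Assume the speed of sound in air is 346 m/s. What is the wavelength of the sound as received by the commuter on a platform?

10.37 m

204 km/h = 56.67 m/s.
With the source moving toward a stationary observer, f' = f · v/(v − v_s).
f' = 27.9 × 346/(346 − 56.67) ≈ 33.4 Hz.
λ' = v/f' = 346/33.3643 ≈ 10.37 m.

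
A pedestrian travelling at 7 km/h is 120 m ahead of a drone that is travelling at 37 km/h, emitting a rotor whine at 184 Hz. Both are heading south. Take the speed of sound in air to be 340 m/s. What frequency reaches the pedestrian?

189 Hz

37 km/h = 10.28 m/s; 7 km/h = 1.944 m/s.
The pedestrian is ahead, so the drone is moving toward it while the pedestrian is moving away from the drone.
With source approaching and observer receding, f' = f · (v − v_o)/(v − v_s).
f' = 184 × (340 − 1.944)/(340 − 10.28) = 184 × 338.06/329.72 ≈ 189 Hz.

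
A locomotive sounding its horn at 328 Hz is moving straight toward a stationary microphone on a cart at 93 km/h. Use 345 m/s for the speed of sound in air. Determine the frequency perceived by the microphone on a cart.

355 Hz

93 km/h = 25.83 m/s.
Only the source moves, toward the listener, so f' = f · v/(v − v_s).
f' = 328 × 345/(345 − 25.83) = 328 × 345/319.2 ≈ 355 Hz.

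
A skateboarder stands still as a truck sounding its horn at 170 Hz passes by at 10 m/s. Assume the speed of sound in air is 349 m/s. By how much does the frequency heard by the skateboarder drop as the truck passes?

9.75 Hz

Approaching: f₁ = f · v/(v − v_s) = 170 × 349/339 ≈ 175.01 Hz.
Receding: f₂ = f · v/(v + v_s) = 170 × 349/359 ≈ 165.26 Hz.
Drop: f₁ − f₂ = 2f·v·v_s/(v² − v_s²) = 2 × 170 × 349 × 10/(349² − 10²) ≈ 9.75 Hz.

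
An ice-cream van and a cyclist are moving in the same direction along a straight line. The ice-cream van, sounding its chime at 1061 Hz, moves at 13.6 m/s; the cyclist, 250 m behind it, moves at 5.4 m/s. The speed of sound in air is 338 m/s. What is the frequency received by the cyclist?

The cyclist is behind, so the ice-cream van is moving away from it while the cyclist is moving toward the ice-cream van.
Both move, so f' = f · (v + v_o)/(v + v_s).
f' = 1061 × (338 + 5.4)/(338 + 13.6) = 1061 × 343.4/351.6 ≈ 1036 Hz.

1036 Hz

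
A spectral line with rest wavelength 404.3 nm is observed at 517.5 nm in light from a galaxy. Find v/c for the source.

λ'/λ₀ = 1.2800 > 1 (redshift), so the source is receding.
λ'/λ₀ = √((1 + β)/(1 − β)) for a receding source ⇒ β = (r² − 1)/(r² + 1) with r = λ'/λ₀.
β = (1.6384 − 1)/(1.6384 + 1) ≈ 0.242.

0.242c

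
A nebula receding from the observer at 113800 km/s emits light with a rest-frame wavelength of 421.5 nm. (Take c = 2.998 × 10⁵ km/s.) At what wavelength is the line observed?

628.5 nm

β = v/c = 113800/299800 = 0.3796.
Relativistic Doppler for wavelength: λ' = λ₀ · √((1 + β)/(1 − β)).
λ' = 421.5 × √(1.3796/0.6204) = 421.5 × 1.49119 ≈ 628.5 nm.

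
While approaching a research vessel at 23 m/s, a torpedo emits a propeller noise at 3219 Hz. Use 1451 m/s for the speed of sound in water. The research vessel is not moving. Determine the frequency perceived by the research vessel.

With the source moving toward a stationary observer, f' = f · v/(v − v_s).
f' = 3219 × 1451/(1451 − 23) = 3219 × 1451/1428 ≈ 3271 Hz.

3271 Hz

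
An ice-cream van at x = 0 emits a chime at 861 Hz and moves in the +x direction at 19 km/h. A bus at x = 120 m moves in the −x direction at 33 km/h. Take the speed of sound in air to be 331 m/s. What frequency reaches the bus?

899 Hz

19 km/h = 5.278 m/s; 33 km/h = 9.167 m/s.
The observer lies on the +x side, so the source is heading toward the observer and the observer is heading toward the source.
With source approaching and observer approaching, f' = f · (v + v_o)/(v − v_s).
f' = 861 × (331 + 9.167)/(331 − 5.278) = 861 × 340.17/325.72 ≈ 899 Hz.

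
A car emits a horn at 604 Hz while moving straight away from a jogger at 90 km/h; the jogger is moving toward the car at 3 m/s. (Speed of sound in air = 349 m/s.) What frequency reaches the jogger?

568 Hz

90 km/h = 25 m/s.
General Doppler shift: f' = f · (v + v_o)/(v + v_s).
f' = 604 × (349 + 3)/(349 + 25) = 604 × 352/374 ≈ 568 Hz.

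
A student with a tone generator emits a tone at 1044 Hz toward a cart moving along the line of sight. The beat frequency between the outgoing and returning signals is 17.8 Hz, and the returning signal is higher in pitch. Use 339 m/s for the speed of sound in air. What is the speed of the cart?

2.87 m/s

Double Doppler shift off a moving reflector: f₂ = f₀ · (v + u)/(v − u) (u > 0 toward emitter).
Returning signal is higher, so f₂ = f₀ + Δf = 1044 + 17.8 = 1061.8 Hz.
Rearranging, u = v · (f₂ − f₀)/(f₂ + f₀) = 339 × 17.8/2105.8 ≈ 2.87 m/s.
So the cart is moving at 2.87 m/s toward the emitter.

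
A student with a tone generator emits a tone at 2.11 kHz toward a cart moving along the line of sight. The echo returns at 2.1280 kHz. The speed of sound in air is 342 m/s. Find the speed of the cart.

1.45 m/s

Double Doppler shift off a moving reflector: f₂ = f₀ · (v + u)/(v − u) (u > 0 toward emitter).
Rearranging, u = v · (f₂ − f₀)/(f₂ + f₀) = 342 × 0.0180/4.2380 ≈ 1.45 m/s.
So the cart is moving at 1.45 m/s toward the emitter.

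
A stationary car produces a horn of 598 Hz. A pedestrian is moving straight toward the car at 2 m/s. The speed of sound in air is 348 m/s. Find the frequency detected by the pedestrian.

601 Hz

Only the observer moves, toward the source, so f' = f · (v + v_o)/v.
f' = 598 × (348 + 2)/348 = 598 × 350/348 ≈ 601 Hz.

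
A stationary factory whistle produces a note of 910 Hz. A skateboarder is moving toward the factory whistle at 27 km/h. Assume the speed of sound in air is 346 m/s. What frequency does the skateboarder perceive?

27 km/h = 7.5 m/s.
Moving observer, stationary source: f' = f · (v + v_o)/v.
f' = 910 × (346 + 7.5)/346 = 910 × 353.5/346 ≈ 930 Hz.

930 Hz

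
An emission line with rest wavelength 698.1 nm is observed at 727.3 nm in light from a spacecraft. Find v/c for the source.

λ'/λ₀ = 1.0418 > 1 (redshift), so the source is receding.
λ'/λ₀ = √((1 + β)/(1 − β)) for a receding source ⇒ β = (r² − 1)/(r² + 1) with r = λ'/λ₀.
β = (1.0854 − 1)/(1.0854 + 1) ≈ 0.041.

0.041c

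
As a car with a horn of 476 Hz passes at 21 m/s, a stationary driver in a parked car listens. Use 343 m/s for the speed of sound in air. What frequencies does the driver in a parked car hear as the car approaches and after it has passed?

Approaching: f₁ = f · v/(v − v_s) = 476 × 343/322 ≈ 507 Hz.
Receding: f₂ = f · v/(v + v_s) = 476 × 343/364 ≈ 449 Hz.

507 Hz approaching; 449 Hz receding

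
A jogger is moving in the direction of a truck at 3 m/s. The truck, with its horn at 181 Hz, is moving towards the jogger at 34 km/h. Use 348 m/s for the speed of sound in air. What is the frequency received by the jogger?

34 km/h = 9.444 m/s.
Both move, so f' = f · (v + v_o)/(v − v_s).
f' = 181 × (348 + 3)/(348 − 9.444) = 181 × 351/338.56 ≈ 188 Hz.

188 Hz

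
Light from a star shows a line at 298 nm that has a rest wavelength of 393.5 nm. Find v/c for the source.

λ'/λ₀ = 0.7573 < 1 (blueshift), so the source is approaching.
λ'/λ₀ = √((1 − β)/(1 + β)) for an approaching source ⇒ β = (1 − r²)/(1 + r²) with r = λ'/λ₀.
β = (1 − 0.5735)/(1 + 0.5735) ≈ 0.271.

0.271c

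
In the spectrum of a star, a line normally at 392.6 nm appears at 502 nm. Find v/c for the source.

λ'/λ₀ = 1.2787 > 1 (redshift), so the source is receding.
λ'/λ₀ = √((1 + β)/(1 − β)) for a receding source ⇒ β = (r² − 1)/(r² + 1) with r = λ'/λ₀.
β = (1.6350 − 1)/(1.6350 + 1) ≈ 0.241.

0.241c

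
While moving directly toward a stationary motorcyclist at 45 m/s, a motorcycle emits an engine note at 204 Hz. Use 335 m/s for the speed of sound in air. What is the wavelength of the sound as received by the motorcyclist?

1.42 m

Moving source, stationary observer: f' = f · v/(v − v_s) since the source is approaching.
f' = 204 × 335/(335 − 45) ≈ 236 Hz.
λ' = v/f' = 335/235.655 ≈ 1.42 m.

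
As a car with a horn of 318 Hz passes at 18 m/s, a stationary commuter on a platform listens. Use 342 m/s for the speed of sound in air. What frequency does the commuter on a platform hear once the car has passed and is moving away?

302 Hz

Receding: f₂ = f · v/(v + v_s) = 318 × 342/360 ≈ 302 Hz.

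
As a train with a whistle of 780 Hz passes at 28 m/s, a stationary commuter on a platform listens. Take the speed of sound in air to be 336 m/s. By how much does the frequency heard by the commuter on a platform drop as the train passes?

131 Hz

Approaching: f₁ = f · v/(v − v_s) = 780 × 336/308 ≈ 851 Hz.
Receding: f₂ = f · v/(v + v_s) = 780 × 336/364 ≈ 720 Hz.
Drop: f₁ − f₂ = 2f·v·v_s/(v² − v_s²) = 2 × 780 × 336 × 28/(336² − 28²) ≈ 131 Hz.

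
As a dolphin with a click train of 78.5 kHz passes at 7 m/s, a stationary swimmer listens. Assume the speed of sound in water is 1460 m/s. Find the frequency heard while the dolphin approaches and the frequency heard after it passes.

78.9 kHz approaching; 78.1 kHz receding

Approaching: f₁ = f · v/(v − v_s) = 78.5 × 1460/1453 ≈ 78.9 kHz.
Receding: f₂ = f · v/(v + v_s) = 78.5 × 1460/1467 ≈ 78.1 kHz.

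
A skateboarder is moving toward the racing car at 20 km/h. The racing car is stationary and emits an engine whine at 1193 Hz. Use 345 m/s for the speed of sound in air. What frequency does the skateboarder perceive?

1212 Hz

20 km/h = 5.556 m/s.
Moving observer, stationary source: f' = f · (v + v_o)/v.
f' = 1193 × (345 + 5.556)/345 = 1193 × 350.56/345 ≈ 1212 Hz.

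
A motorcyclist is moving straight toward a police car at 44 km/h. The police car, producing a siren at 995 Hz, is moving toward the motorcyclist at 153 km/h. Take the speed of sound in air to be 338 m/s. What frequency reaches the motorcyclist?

1179 Hz

153 km/h = 42.5 m/s; 44 km/h = 12.22 m/s.
Both move, so f' = f · (v + v_o)/(v − v_s).
f' = 995 × (338 + 12.22)/(338 − 42.5) = 995 × 350.22/295.5 ≈ 1179 Hz.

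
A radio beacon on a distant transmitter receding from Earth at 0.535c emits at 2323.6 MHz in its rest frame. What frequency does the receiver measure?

1278.9 MHz

Relativistic Doppler for frequency: f' = f₀ · √((1 − β)/(1 + β)).
f' = 2323.6 × √(0.4650/1.5350) = 2323.6 × 0.55039 ≈ 1278.9 MHz.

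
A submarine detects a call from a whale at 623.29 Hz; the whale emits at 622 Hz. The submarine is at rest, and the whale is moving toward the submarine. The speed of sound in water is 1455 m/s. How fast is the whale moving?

3.0 m/s

f' = f · v/(v − v_s) ⇒ v_s = v · |1 − f/f'|.
v_s = 1455 × |1 − 622/623.29| = 1455 × 0.00207 ≈ 3.0 m/s.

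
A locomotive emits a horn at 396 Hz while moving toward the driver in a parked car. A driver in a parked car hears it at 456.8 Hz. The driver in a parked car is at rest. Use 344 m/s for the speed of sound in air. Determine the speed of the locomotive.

46 m/s

f' = f · v/(v − v_s) ⇒ v_s = v · |1 − f/f'|.
v_s = 344 × |1 − 396/456.8| = 344 × 0.1331 ≈ 46 m/s.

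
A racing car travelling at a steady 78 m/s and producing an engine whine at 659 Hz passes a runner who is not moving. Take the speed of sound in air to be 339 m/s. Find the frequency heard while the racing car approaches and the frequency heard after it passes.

856 Hz approaching; 536 Hz receding

Approaching: f₁ = f · v/(v − v_s) = 659 × 339/261 ≈ 856 Hz.
Receding: f₂ = f · v/(v + v_s) = 659 × 339/417 ≈ 536 Hz.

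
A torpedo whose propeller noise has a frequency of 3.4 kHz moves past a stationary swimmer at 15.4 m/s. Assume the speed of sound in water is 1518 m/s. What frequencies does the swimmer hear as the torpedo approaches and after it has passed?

Approaching: f₁ = f · v/(v − v_s) = 3.4 × 1518/1502.6 ≈ 3.43 kHz.
Receding: f₂ = f · v/(v + v_s) = 3.4 × 1518/1533.4 ≈ 3.37 kHz.

3.43 kHz approaching; 3.37 kHz receding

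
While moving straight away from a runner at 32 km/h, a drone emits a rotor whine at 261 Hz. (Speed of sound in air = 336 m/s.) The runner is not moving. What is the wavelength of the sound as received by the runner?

32 km/h = 8.889 m/s.
With the source moving away from a stationary observer, f' = f · v/(v + v_s).
f' = 261 × 336/(336 + 8.889) ≈ 254 Hz.
λ' = v/f' = 336/254.273 ≈ 1.32 m.

1.32 m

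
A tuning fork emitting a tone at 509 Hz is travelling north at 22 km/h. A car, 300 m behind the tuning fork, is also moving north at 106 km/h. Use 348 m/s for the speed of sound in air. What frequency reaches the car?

22 km/h = 6.111 m/s; 106 km/h = 29.44 m/s.
The car is behind, so the tuning fork is moving away from it while the car is moving toward the tuning fork.
Both move, so f' = f · (v + v_o)/(v + v_s).
f' = 509 × (348 + 29.44)/(348 + 6.111) = 509 × 377.44/354.11 ≈ 543 Hz.

543 Hz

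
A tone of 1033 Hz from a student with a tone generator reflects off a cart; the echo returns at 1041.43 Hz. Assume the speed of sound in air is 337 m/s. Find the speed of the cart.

Double Doppler shift off a moving reflector: f₂ = f₀ · (v + u)/(v − u) (u > 0 toward emitter).
Rearranging, u = v · (f₂ − f₀)/(f₂ + f₀) = 337 × 8.43/2074.43 ≈ 1.37 m/s.
So the cart is moving at 1.37 m/s toward the emitter.

1.37 m/s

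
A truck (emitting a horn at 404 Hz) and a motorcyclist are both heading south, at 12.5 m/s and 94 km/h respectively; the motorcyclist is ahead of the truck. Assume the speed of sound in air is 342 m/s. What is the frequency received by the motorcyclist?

94 km/h = 26.11 m/s.
The motorcyclist is ahead, so the truck is moving toward it while the motorcyclist is moving away from the truck.
Both move, so f' = f · (v − v_o)/(v − v_s).
f' = 404 × (342 − 26.11)/(342 − 12.5) = 404 × 315.89/329.5 ≈ 387 Hz.

387 Hz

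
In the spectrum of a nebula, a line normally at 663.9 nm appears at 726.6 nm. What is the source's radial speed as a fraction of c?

λ'/λ₀ = 1.0944 > 1 (redshift), so the source is receding.
λ'/λ₀ = √((1 + β)/(1 − β)) for a receding source ⇒ β = (r² − 1)/(r² + 1) with r = λ'/λ₀.
β = (1.1978 − 1)/(1.1978 + 1) ≈ 0.090.

0.090c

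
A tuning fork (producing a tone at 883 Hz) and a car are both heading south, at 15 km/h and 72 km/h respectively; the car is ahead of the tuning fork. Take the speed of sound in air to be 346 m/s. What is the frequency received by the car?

15 km/h = 4.167 m/s; 72 km/h = 20 m/s.
The car is ahead, so the tuning fork is moving toward it while the car is moving away from the tuning fork.
Both move, so f' = f · (v − v_o)/(v − v_s).
f' = 883 × (346 − 20)/(346 − 4.167) = 883 × 326/341.83 ≈ 842 Hz.

842 Hz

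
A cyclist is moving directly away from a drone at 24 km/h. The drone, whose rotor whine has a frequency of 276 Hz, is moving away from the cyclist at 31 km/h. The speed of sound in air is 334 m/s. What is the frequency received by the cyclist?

31 km/h = 8.611 m/s; 24 km/h = 6.667 m/s.
Both move, so f' = f · (v − v_o)/(v + v_s).
f' = 276 × (334 − 6.667)/(334 + 8.611) = 276 × 327.33/342.61 ≈ 264 Hz.

264 Hz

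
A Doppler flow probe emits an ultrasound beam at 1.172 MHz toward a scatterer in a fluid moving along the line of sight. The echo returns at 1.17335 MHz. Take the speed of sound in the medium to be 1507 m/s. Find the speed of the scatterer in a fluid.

Double Doppler shift off a moving reflector: f₂ = f₀ · (v + u)/(v − u) (u > 0 toward emitter).
Rearranging, u = v · (f₂ − f₀)/(f₂ + f₀) = 1507 × 0.00135/2.34535 ≈ 0.87 m/s.
So the scatterer in a fluid is moving at 0.87 m/s toward the emitter.

0.87 m/s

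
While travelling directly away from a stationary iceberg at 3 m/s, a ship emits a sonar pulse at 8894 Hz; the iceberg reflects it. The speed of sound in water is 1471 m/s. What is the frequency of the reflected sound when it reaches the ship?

8858 Hz

The iceberg receives the sound from a moving source: f₁ = f₀ · v/(v + v_e) = 8894 × 1471/1474 ≈ 8876 Hz.
On the return leg the ship is a moving observer: f₂ = f₁ · (v − v_e)/v = 8876 × 1468/1471 ≈ 8858 Hz.
Equivalently f₂ = f₀ · (v − v_e)/(v + v_e).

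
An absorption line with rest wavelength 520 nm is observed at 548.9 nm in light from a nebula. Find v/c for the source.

0.054

λ'/λ₀ = 1.0556 > 1 (redshift), so the source is receding.
λ'/λ₀ = √((1 + β)/(1 − β)) for a receding source ⇒ β = (r² − 1)/(r² + 1) with r = λ'/λ₀.
β = (1.1142 − 1)/(1.1142 + 1) ≈ 0.054.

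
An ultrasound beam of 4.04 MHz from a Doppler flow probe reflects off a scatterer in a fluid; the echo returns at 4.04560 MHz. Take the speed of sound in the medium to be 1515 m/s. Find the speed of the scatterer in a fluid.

Double Doppler shift off a moving reflector: f₂ = f₀ · (v + u)/(v − u) (u > 0 toward emitter).
Rearranging, u = v · (f₂ − f₀)/(f₂ + f₀) = 1515 × 0.00560/8.08560 ≈ 1.05 m/s.
So the scatterer in a fluid is moving at 1.05 m/s toward the emitter.

1.05 m/s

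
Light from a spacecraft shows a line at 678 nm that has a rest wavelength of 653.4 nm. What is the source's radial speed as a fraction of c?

λ'/λ₀ = 1.0376 > 1 (redshift), so the source is receding.
λ'/λ₀ = √((1 + β)/(1 − β)) for a receding source ⇒ β = (r² − 1)/(r² + 1) with r = λ'/λ₀.
β = (1.0767 − 1)/(1.0767 + 1) ≈ 0.037.

0.037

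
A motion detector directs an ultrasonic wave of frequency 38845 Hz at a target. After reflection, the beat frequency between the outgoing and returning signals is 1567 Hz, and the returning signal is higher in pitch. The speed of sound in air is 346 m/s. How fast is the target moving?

Double Doppler shift off a moving reflector: f₂ = f₀ · (v + u)/(v − u) (u > 0 toward emitter).
Returning signal is higher, so f₂ = f₀ + Δf = 38845 + 1567 = 40412 Hz.
Rearranging, u = v · (f₂ − f₀)/(f₂ + f₀) = 346 × 1567/79257 ≈ 6.8 m/s.
So the target is moving at 6.8 m/s toward the emitter.

6.8 m/s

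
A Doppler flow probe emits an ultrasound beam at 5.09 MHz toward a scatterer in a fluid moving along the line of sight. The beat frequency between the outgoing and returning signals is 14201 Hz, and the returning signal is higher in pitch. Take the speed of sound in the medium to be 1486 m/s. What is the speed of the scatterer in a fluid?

Double Doppler shift off a moving reflector: f₂ = f₀ · (v + u)/(v − u) (u > 0 toward emitter).
Returning signal is higher, so f₂ = f₀ + Δf = 5090000 + 14201 = 5104201 Hz.
Rearranging, u = v · (f₂ − f₀)/(f₂ + f₀) = 1486 × 14201/10194201 ≈ 2.07 m/s.
So the scatterer in a fluid is moving at 2.07 m/s toward the emitter.

2.07 m/s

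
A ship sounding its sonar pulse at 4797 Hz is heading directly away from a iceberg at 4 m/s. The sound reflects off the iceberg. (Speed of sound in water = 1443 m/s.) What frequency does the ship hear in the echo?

The iceberg receives the sound from a moving source: f₁ = f₀ · v/(v + v_e) = 4797 × 1443/1447 ≈ 4784 Hz.
On the return leg the ship is a moving observer: f₂ = f₁ · (v − v_e)/v = 4784 × 1439/1443 ≈ 4770 Hz.

4770 Hz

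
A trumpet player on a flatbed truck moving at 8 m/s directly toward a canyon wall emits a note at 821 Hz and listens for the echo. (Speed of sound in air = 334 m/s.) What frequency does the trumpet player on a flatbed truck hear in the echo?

861 Hz

The canyon wall receives the sound from a moving source: f₁ = f₀ · v/(v − v_e) = 821 × 334/326 ≈ 841 Hz.
On the return leg the trumpet player on a flatbed truck is a moving observer: f₂ = f₁ · (v + v_e)/v = 841 × 342/334 ≈ 861 Hz.
Equivalently f₂ = f₀ · (v + v_e)/(v − v_e).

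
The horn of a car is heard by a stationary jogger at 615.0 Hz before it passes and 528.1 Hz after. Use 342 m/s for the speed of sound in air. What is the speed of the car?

f₁/f₂ = (v + v_s)/(v − v_s), so v_s = v · (f₁ − f₂)/(f₁ + f₂).
v_s = 342 × (615.0 − 528.1)/(615.0 + 528.1) = 342 × 86.9/1143.1 ≈ 26 m/s.

26 m/s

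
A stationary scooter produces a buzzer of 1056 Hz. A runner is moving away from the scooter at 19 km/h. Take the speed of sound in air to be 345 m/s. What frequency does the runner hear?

19 km/h = 5.278 m/s.
Only the observer moves, away from the source, so f' = f · (v − v_o)/v.
f' = 1056 × (345 − 5.278)/345 = 1056 × 339.72/345 ≈ 1040 Hz.

1040 Hz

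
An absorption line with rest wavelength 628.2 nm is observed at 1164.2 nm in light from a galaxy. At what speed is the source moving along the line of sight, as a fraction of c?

λ'/λ₀ = 1.8532 > 1 (redshift), so the source is receding.
λ'/λ₀ = √((1 + β)/(1 − β)) for a receding source ⇒ β = (r² − 1)/(r² + 1) with r = λ'/λ₀.
β = (3.4345 − 1)/(3.4345 + 1) ≈ 0.549.

0.549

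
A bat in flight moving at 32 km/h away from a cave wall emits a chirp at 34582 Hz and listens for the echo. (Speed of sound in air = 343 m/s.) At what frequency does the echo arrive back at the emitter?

32835 Hz

32 km/h = 8.889 m/s.
The cave wall receives the sound from a moving source: f₁ = f₀ · v/(v + v_e) = 34582 × 343/351.89 ≈ 33708 Hz.
On the return leg the bat in flight is a moving observer: f₂ = f₁ · (v − v_e)/v = 33708 × 334.11/343 ≈ 32835 Hz.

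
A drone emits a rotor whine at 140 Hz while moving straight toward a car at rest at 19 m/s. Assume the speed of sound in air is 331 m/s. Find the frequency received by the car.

Moving source, stationary observer: f' = f · v/(v − v_s) since the source is approaching.
f' = 140 × 331/(331 − 19) = 140 × 331/312 ≈ 149 Hz.

149 Hz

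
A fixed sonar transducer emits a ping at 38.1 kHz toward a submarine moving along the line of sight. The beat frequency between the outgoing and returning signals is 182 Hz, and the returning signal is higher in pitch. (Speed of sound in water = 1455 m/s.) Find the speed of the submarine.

Double Doppler shift off a moving reflector: f₂ = f₀ · (v + u)/(v − u) (u > 0 toward emitter).
Returning signal is higher, so f₂ = f₀ + Δf = 38100 + 182 = 38282 Hz.
Rearranging, u = v · (f₂ − f₀)/(f₂ + f₀) = 1455 × 182/76382 ≈ 3.5 m/s.
So the submarine is moving at 3.5 m/s toward the emitter.

3.5 m/s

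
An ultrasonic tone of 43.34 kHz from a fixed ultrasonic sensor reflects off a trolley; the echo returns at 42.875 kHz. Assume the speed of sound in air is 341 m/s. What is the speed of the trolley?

1.84 m/s

Double Doppler shift off a moving reflector: f₂ = f₀ · (v + u)/(v − u) (u > 0 toward emitter).
Rearranging, u = v · (f₂ − f₀)/(f₂ + f₀) = 341 × -0.465/86.215 ≈ -1.84 m/s.
So the trolley is moving at 1.84 m/s away from the emitter.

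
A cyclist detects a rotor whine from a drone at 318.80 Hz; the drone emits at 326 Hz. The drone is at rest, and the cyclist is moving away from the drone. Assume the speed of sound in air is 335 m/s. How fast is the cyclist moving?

7.4 m/s

f' = f · (v − v_o)/v ⇒ v_o = v · |f'/f − 1|.
v_o = 335 × |318.80/326 − 1| = 335 × 0.02209 ≈ 7.4 m/s.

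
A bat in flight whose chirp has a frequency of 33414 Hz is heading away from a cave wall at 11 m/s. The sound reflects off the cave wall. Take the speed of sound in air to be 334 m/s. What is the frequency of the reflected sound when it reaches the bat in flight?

31283 Hz

The cave wall receives the sound from a moving source: f₁ = f₀ · v/(v + v_e) = 33414 × 334/345 ≈ 32349 Hz.
On the return leg the bat in flight is a moving observer: f₂ = f₁ · (v − v_e)/v = 32349 × 323/334 ≈ 31283 Hz.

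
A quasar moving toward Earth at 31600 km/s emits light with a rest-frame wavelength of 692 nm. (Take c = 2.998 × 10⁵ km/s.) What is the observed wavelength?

622.5 nm

β = v/c = 31600/299800 = 0.1054.
Relativistic Doppler for wavelength: λ' = λ₀ · √((1 − β)/(1 + β)).
λ' = 692 × √(0.8946/1.1054) = 692 × 0.89961 ≈ 622.5 nm.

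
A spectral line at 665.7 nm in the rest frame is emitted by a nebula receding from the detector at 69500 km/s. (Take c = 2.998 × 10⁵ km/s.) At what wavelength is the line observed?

β = v/c = 69500/299800 = 0.2318.
Relativistic Doppler for wavelength: λ' = λ₀ · √((1 + β)/(1 − β)).
λ' = 665.7 × √(1.2318/0.7682) = 665.7 × 1.26632 ≈ 843.0 nm.

843.0 nm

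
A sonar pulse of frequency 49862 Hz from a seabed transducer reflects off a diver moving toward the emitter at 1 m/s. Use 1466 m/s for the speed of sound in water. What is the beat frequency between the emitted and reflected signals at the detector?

At the diver (a moving observer), f₁ = f₀ · (v + u)/v = 49862 × 1467/1466 ≈ 49896.0 Hz.
The reflection then acts as a moving source: f₂ = f₁ · v/(v − u) ≈ 49930.1 Hz.
Equivalently f₂ = f₀ · (v + u)/(v − u).
Beat frequency: |f₂ − f₀| = 2u·f₀/(v − u) = 2 × 1 × 49862/1465 ≈ 68 Hz.

68 Hz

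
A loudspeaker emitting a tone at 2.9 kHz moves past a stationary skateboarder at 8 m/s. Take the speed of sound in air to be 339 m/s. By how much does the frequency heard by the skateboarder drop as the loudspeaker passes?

0.137 kHz

Approaching: f₁ = f · v/(v − v_s) = 2.9 × 339/331 ≈ 2.970 kHz.
Receding: f₂ = f · v/(v + v_s) = 2.9 × 339/347 ≈ 2.833 kHz.
Drop: f₁ − f₂ = 2f·v·v_s/(v² − v_s²) = 2 × 2.9 × 339 × 8/(339² − 8²) ≈ 0.137 kHz.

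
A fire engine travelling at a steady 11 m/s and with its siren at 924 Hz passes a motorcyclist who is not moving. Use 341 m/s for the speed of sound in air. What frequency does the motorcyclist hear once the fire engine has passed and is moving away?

895 Hz

Receding: f₂ = f · v/(v + v_s) = 924 × 341/352 ≈ 895 Hz.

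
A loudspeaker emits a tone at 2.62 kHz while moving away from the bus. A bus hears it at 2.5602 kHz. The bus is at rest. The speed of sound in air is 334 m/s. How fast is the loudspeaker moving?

f' = f · v/(v + v_s) ⇒ v_s = v · |1 − f/f'|.
v_s = 334 × |1 − 2.62/2.5602| = 334 × 0.02336 ≈ 7.8 m/s.

7.8 m/s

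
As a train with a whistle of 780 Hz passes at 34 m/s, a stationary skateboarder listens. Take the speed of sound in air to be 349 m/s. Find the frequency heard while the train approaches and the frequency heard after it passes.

Approaching: f₁ = f · v/(v − v_s) = 780 × 349/315 ≈ 864 Hz.
Receding: f₂ = f · v/(v + v_s) = 780 × 349/383 ≈ 711 Hz.

864 Hz approaching; 711 Hz receding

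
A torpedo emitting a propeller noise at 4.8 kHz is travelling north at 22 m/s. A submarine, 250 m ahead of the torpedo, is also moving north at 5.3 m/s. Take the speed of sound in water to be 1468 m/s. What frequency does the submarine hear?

The submarine is ahead, so the torpedo is moving toward it while the submarine is moving away from the torpedo.
General Doppler shift: f' = f · (v − v_o)/(v − v_s).
f' = 4.8 × (1468 − 5.3)/(1468 − 22) = 4.8 × 1462.7/1446 ≈ 4.86 kHz.

4.86 kHz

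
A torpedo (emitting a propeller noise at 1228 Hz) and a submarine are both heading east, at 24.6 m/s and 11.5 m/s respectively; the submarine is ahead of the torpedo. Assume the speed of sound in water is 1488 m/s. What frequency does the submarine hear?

The submarine is ahead, so the torpedo is moving toward it while the submarine is moving away from the torpedo.
General Doppler shift: f' = f · (v − v_o)/(v − v_s).
f' = 1228 × (1488 − 11.5)/(1488 − 24.6) = 1228 × 1476.5/1463.4 ≈ 1239 Hz.

1239 Hz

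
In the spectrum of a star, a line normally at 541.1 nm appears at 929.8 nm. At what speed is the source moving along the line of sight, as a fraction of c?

0.494c

λ'/λ₀ = 1.7184 > 1 (redshift), so the source is receding.
λ'/λ₀ = √((1 + β)/(1 − β)) for a receding source ⇒ β = (r² − 1)/(r² + 1) with r = λ'/λ₀.
β = (2.9527 − 1)/(2.9527 + 1) ≈ 0.494.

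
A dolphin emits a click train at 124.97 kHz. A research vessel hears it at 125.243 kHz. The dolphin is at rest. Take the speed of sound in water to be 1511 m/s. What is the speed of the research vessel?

3.3 m/s

f' > f, so the research vessel is approaching.
f' = f · (v + v_o)/v ⇒ v_o = v · |f'/f − 1|.
v_o = 1511 × |125.243/124.97 − 1| = 1511 × 0.002185 ≈ 3.3 m/s.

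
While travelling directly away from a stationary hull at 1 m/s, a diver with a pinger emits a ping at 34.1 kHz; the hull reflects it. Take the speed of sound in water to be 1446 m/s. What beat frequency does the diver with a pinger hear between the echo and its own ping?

47.1 Hz

The hull receives the sound from a moving source: f₁ = f₀ · v/(v + v_e) = 34.1 × 1446/1447 ≈ 34.0764 kHz.
On the return leg the diver with a pinger is a moving observer: f₂ = f₁ · (v − v_e)/v = 34.0764 × 1445/1446 ≈ 34.0529 kHz.
Beat against the emitted tone (with f₀ = 34100 Hz): |f₂ − f₀| = 2v_e·f₀/(v + v_e) = 2 × 1 × 34100/1447 ≈ 47.1 Hz.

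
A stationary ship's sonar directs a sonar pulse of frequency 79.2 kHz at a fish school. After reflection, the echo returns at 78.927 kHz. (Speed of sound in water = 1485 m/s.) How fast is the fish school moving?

2.56 m/s

Double Doppler shift off a moving reflector: f₂ = f₀ · (v + u)/(v − u) (u > 0 toward emitter).
Rearranging, u = v · (f₂ − f₀)/(f₂ + f₀) = 1485 × -0.273/158.127 ≈ -2.56 m/s.
So the fish school is moving at 2.56 m/s away from the emitter.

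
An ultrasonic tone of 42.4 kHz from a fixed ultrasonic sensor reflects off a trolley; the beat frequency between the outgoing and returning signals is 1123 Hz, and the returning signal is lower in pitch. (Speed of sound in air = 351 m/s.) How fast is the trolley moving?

Double Doppler shift off a moving reflector: f₂ = f₀ · (v + u)/(v − u) (u > 0 toward emitter).
Returning signal is lower, so f₂ = f₀ − Δf = 42400 − 1123 = 41277 Hz.
Rearranging, u = v · (f₂ − f₀)/(f₂ + f₀) = 351 × -1123/83677 ≈ -4.7 m/s.
So the trolley is moving at 4.7 m/s away from the emitter.

4.7 m/s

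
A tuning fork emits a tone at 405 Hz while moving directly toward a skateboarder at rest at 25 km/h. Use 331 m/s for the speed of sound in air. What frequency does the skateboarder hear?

25 km/h = 6.944 m/s.
Moving source, stationary observer: f' = f · v/(v − v_s) since the source is approaching.
f' = 405 × 331/(331 − 6.944) = 405 × 331/324.1 ≈ 414 Hz.

414 Hz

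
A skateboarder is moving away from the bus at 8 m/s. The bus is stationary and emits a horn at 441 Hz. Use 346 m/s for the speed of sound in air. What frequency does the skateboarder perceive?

Only the observer moves, away from the source, so f' = f · (v − v_o)/v.
f' = 441 × (346 − 8)/346 = 441 × 338/346 ≈ 431 Hz.

431 Hz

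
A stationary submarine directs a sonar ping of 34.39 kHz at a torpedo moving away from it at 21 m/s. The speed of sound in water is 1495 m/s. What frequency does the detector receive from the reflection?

33.4 kHz

At the torpedo (a moving observer), f₁ = f₀ · (v − u)/v = 34.39 × 1474/1495 ≈ 33.9 kHz.
The reflection then acts as a moving source: f₂ = f₁ · v/(v + u) ≈ 33.4 kHz.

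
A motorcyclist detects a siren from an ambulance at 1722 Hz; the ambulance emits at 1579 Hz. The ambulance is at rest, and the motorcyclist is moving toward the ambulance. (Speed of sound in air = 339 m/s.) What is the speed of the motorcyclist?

f' = f · (v + v_o)/v ⇒ v_o = v · |f'/f − 1|.
v_o = 339 × |1722/1579 − 1| = 339 × 0.09056 ≈ 31 m/s.

31 m/s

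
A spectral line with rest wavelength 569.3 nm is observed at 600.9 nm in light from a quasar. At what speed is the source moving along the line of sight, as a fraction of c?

λ'/λ₀ = 1.0555 > 1 (redshift), so the source is receding.
λ'/λ₀ = √((1 + β)/(1 − β)) for a receding source ⇒ β = (r² − 1)/(r² + 1) with r = λ'/λ₀.
β = (1.1141 − 1)/(1.1141 + 1) ≈ 0.054.

0.054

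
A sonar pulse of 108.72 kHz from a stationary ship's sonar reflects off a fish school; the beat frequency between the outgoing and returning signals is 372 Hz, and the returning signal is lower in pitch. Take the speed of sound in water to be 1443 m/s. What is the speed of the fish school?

2.47 m/s

Double Doppler shift off a moving reflector: f₂ = f₀ · (v + u)/(v − u) (u > 0 toward emitter).
Returning signal is lower, so f₂ = f₀ − Δf = 108720 − 372 = 108348 Hz.
Rearranging, u = v · (f₂ − f₀)/(f₂ + f₀) = 1443 × -372/217068 ≈ -2.47 m/s.
So the fish school is moving at 2.47 m/s away from the emitter.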